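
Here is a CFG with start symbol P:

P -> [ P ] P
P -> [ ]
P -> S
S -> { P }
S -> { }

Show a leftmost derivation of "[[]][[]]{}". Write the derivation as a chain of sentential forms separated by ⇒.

P ⇒ [P]P   [P -> [ P ] P]
[P]P ⇒ [[]]P   [P -> [ ]]
[[]]P ⇒ [[]][P]P   [P -> [ P ] P]
[[]][P]P ⇒ [[]][[]]P   [P -> [ ]]
[[]][[]]P ⇒ [[]][[]]S   [P -> S]
[[]][[]]S ⇒ [[]][[]]{}   [S -> { }]

P ⇒ [P]P ⇒ [[]]P ⇒ [[]][P]P ⇒ [[]][[]]P ⇒ [[]][[]]S ⇒ [[]][[]]{}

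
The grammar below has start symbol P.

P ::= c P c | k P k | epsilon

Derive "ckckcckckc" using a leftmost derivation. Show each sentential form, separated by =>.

P=>cPc=>ckPkc=>ckcPckc=>ckckPkckc=>ckckcPckckc=>ckckcckckc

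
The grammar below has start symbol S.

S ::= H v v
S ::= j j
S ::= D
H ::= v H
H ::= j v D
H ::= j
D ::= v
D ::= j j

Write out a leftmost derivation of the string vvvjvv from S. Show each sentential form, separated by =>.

S => Hvv   [S ::= H v v]
Hvv => vHvv   [H ::= v H]
vHvv => vvHvv   [H ::= v H]
vvHvv => vvvHvv   [H ::= v H]
vvvHvv => vvvjvv   [H ::= j]

S => Hvv => vHvv => vvHvv => vvvHvv => vvvjvv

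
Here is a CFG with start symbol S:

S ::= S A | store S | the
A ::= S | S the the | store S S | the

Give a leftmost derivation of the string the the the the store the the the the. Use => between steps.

S => S A => S A A => the A A => the S the the A => the the the the A => the the the the store S S => the the the the store S A S => the the the the store S A A S => the the the the store the A A S => the the the the store the the A S => the the the the store the the the S => the the the the store the the the the

S => S A   [S ::= S A]
S A => S A A   [S ::= S A]
S A A => the A A   [S ::= the]
the A A => the S the the A   [A ::= S the the]
the S the the A => the the the the A   [S ::= the]
the the the the A => the the the the store S S   [A ::= store S S]
the the the the store S S => the the the the store S A S   [S ::= S A]
the the the the store S A S => the the the the store S A A S   [S ::= S A]
the the the the store S A A S => the the the the store the A A S   [S ::= the]
the the the the store the A A S => the the the the store the the A S   [A ::= the]
the the the the store the the A S => the the the the store the the the S   [A ::= the]
the the the the store the the the S => the the the the store the the the the   [S ::= the]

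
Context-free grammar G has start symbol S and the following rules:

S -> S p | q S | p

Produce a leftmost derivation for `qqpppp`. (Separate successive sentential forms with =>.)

S=>Sp=>qSp=>qSpp=>qqSpp=>qqSppp=>qqpppp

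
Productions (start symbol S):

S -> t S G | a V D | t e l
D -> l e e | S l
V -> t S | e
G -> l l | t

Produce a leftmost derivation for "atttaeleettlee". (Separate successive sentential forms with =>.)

S => aVD => atSD => attSGD => atttSGGD => atttaVDGGD => atttaeDGGD => atttaeleeGGD => atttaeleetGD => atttaeleettD => atttaeleettlee

S => aVD   [S -> a V D]
aVD => atSD   [V -> t S]
atSD => attSGD   [S -> t S G]
attSGD => atttSGGD   [S -> t S G]
atttSGGD => atttaVDGGD   [S -> a V D]
atttaVDGGD => atttaeDGGD   [V -> e]
atttaeDGGD => atttaeleeGGD   [D -> l e e]
atttaeleeGGD => atttaeleetGD   [G -> t]
atttaeleetGD => atttaeleettD   [G -> t]
atttaeleettD => atttaeleettlee   [D -> l e e]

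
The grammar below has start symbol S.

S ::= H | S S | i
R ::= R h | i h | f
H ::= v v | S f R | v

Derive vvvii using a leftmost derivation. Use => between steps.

S => SS => HS => vvS => vvSS => vvHS => vvvS => vvvSS => vvviS => vvvii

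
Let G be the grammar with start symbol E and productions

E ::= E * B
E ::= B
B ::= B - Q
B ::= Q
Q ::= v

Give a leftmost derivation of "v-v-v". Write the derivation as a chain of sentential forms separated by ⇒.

E⇒B⇒B-Q⇒B-Q-Q⇒Q-Q-Q⇒v-Q-Q⇒v-v-Q⇒v-v-v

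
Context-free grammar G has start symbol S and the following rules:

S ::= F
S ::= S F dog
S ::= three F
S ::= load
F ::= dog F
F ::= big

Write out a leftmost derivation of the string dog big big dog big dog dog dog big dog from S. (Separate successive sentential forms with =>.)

S => S F dog => S F dog F dog => S F dog F dog F dog => F F dog F dog F dog => dog F F dog F dog F dog => dog big F dog F dog F dog => dog big big dog F dog F dog => dog big big dog big dog F dog => dog big big dog big dog dog F dog => dog big big dog big dog dog dog F dog => dog big big dog big dog dog dog big dog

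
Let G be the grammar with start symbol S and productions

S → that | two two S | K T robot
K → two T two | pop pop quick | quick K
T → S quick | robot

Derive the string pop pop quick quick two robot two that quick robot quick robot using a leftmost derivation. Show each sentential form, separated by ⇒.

S ⇒ K T robot ⇒ pop pop quick T robot ⇒ pop pop quick S quick robot ⇒ pop pop quick K T robot quick robot ⇒ pop pop quick quick K T robot quick robot ⇒ pop pop quick quick two T two T robot quick robot ⇒ pop pop quick quick two robot two T robot quick robot ⇒ pop pop quick quick two robot two S quick robot quick robot ⇒ pop pop quick quick two robot two that quick robot quick robot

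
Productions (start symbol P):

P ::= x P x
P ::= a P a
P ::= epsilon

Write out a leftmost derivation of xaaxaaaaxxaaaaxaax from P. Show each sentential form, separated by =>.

P => xPx => xaPax => xaaPaax => xaaxPxaax => xaaxaPaxaax => xaaxaaPaaxaax => xaaxaaaPaaaxaax => xaaxaaaaPaaaaxaax => xaaxaaaaxPxaaaaxaax => xaaxaaaaxxaaaaxaax

P => xPx   [P ::= x P x]
xPx => xaPax   [P ::= a P a]
xaPax => xaaPaax   [P ::= a P a]
xaaPaax => xaaxPxaax   [P ::= x P x]
xaaxPxaax => xaaxaPaxaax   [P ::= a P a]
xaaxaPaxaax => xaaxaaPaaxaax   [P ::= a P a]
xaaxaaPaaxaax => xaaxaaaPaaaxaax   [P ::= a P a]
xaaxaaaPaaaxaax => xaaxaaaaPaaaaxaax   [P ::= a P a]
xaaxaaaaPaaaaxaax => xaaxaaaaxPxaaaaxaax   [P ::= x P x]
xaaxaaaaxPxaaaaxaax => xaaxaaaaxxaaaaxaax   [P ::= epsilon]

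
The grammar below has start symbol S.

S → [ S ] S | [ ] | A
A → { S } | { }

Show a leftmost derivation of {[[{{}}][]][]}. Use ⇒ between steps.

S ⇒ A ⇒ {S} ⇒ {[S]S} ⇒ {[[S]S]S} ⇒ {[[A]S]S} ⇒ {[[{S}]S]S} ⇒ {[[{A}]S]S} ⇒ {[[{{}}]S]S} ⇒ {[[{{}}][]]S} ⇒ {[[{{}}][]][]}

S ⇒ A   [S → A]
A ⇒ {S}   [A → { S }]
{S} ⇒ {[S]S}   [S → [ S ] S]
{[S]S} ⇒ {[[S]S]S}   [S → [ S ] S]
{[[S]S]S} ⇒ {[[A]S]S}   [S → A]
{[[A]S]S} ⇒ {[[{S}]S]S}   [A → { S }]
{[[{S}]S]S} ⇒ {[[{A}]S]S}   [S → A]
{[[{A}]S]S} ⇒ {[[{{}}]S]S}   [A → { }]
{[[{{}}]S]S} ⇒ {[[{{}}][]]S}   [S → [ ]]
{[[{{}}][]]S} ⇒ {[[{{}}][]][]}   [S → [ ]]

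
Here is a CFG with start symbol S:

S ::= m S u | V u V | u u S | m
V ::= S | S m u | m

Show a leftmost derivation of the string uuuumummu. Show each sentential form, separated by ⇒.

S ⇒ uuS   [S ::= u u S]
uuS ⇒ uuuuS   [S ::= u u S]
uuuuS ⇒ uuuuVuV   [S ::= V u V]
uuuuVuV ⇒ uuuumuV   [V ::= m]
uuuumuV ⇒ uuuumuSmu   [V ::= S m u]
uuuumuSmu ⇒ uuuumummu   [S ::= m]

S⇒uuS⇒uuuuS⇒uuuuVuV⇒uuuumuV⇒uuuumuSmu⇒uuuumummu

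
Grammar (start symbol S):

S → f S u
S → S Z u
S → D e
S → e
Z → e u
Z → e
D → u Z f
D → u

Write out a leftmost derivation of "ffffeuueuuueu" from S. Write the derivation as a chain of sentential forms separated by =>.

S=>SZu=>fSuZu=>ffSuuZu=>ffSZuuuZu=>fffSuZuuuZu=>ffffSuuZuuuZu=>ffffeuuZuuuZu=>ffffeuueuuuZu=>ffffeuueuuueu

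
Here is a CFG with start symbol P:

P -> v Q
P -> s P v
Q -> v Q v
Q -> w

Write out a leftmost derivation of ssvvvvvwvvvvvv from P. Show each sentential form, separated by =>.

P=>sPv=>ssPvv=>ssvQvv=>ssvvQvvv=>ssvvvQvvvv=>ssvvvvQvvvvv=>ssvvvvvQvvvvvv=>ssvvvvvwvvvvvv

P => sPv   [P -> s P v]
sPv => ssPvv   [P -> s P v]
ssPvv => ssvQvv   [P -> v Q]
ssvQvv => ssvvQvvv   [Q -> v Q v]
ssvvQvvv => ssvvvQvvvv   [Q -> v Q v]
ssvvvQvvvv => ssvvvvQvvvvv   [Q -> v Q v]
ssvvvvQvvvvv => ssvvvvvQvvvvvv   [Q -> v Q v]
ssvvvvvQvvvvvv => ssvvvvvwvvvvvv   [Q -> w]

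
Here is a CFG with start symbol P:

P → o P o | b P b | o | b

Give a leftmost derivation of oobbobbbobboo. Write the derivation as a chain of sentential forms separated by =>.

P => oPo => ooPoo => oobPboo => oobbPbboo => oobboPobboo => oobbobPbobboo => oobbobbbobboo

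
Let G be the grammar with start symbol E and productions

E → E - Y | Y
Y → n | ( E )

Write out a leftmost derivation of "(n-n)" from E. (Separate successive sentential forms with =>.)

E=>Y=>(E)=>(E-Y)=>(Y-Y)=>(n-Y)=>(n-n)

E => Y   [E → Y]
Y => (E)   [Y → ( E )]
(E) => (E-Y)   [E → E - Y]
(E-Y) => (Y-Y)   [E → Y]
(Y-Y) => (n-Y)   [Y → n]
(n-Y) => (n-n)   [Y → n]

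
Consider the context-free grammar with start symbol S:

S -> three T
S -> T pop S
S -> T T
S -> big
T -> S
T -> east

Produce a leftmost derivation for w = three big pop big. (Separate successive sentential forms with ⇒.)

S ⇒ T pop S   [S -> T pop S]
T pop S ⇒ S pop S   [T -> S]
S pop S ⇒ three T pop S   [S -> three T]
three T pop S ⇒ three S pop S   [T -> S]
three S pop S ⇒ three big pop S   [S -> big]
three big pop S ⇒ three big pop big   [S -> big]

S ⇒ T pop S ⇒ S pop S ⇒ three T pop S ⇒ three S pop S ⇒ three big pop S ⇒ three big pop big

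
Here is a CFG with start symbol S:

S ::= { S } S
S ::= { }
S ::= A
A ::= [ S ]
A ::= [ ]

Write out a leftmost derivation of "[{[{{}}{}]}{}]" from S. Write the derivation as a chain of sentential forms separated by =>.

S=>A=>[S]=>[{S}S]=>[{A}S]=>[{[S]}S]=>[{[{S}S]}S]=>[{[{{}}S]}S]=>[{[{{}}{}]}S]=>[{[{{}}{}]}{}]

S => A   [S ::= A]
A => [S]   [A ::= [ S ]]
[S] => [{S}S]   [S ::= { S } S]
[{S}S] => [{A}S]   [S ::= A]
[{A}S] => [{[S]}S]   [A ::= [ S ]]
[{[S]}S] => [{[{S}S]}S]   [S ::= { S } S]
[{[{S}S]}S] => [{[{{}}S]}S]   [S ::= { }]
[{[{{}}S]}S] => [{[{{}}{}]}S]   [S ::= { }]
[{[{{}}{}]}S] => [{[{{}}{}]}{}]   [S ::= { }]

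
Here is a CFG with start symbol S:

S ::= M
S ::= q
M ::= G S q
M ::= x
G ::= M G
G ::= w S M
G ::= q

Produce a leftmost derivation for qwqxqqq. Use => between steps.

S => M => GSq => qSq => qMq => qGSqq => qwSMSqq => qwqMSqq => qwqxSqq => qwqxqqq

S => M   [S ::= M]
M => GSq   [M ::= G S q]
GSq => qSq   [G ::= q]
qSq => qMq   [S ::= M]
qMq => qGSqq   [M ::= G S q]
qGSqq => qwSMSqq   [G ::= w S M]
qwSMSqq => qwqMSqq   [S ::= q]
qwqMSqq => qwqxSqq   [M ::= x]
qwqxSqq => qwqxqqq   [S ::= q]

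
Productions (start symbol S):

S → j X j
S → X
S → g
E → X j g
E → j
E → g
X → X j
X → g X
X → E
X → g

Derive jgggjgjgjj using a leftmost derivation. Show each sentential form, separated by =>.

S => jXj => jgXj => jgXjj => jggXjj => jggEjj => jggXjgjj => jggEjgjj => jggXjgjgjj => jgggjgjgjj

S => jXj   [S → j X j]
jXj => jgXj   [X → g X]
jgXj => jgXjj   [X → X j]
jgXjj => jggXjj   [X → g X]
jggXjj => jggEjj   [X → E]
jggEjj => jggXjgjj   [E → X j g]
jggXjgjj => jggEjgjj   [X → E]
jggEjgjj => jggXjgjgjj   [E → X j g]
jggXjgjgjj => jgggjgjgjj   [X → g]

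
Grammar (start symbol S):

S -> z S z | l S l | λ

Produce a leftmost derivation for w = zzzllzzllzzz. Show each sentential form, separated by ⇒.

S ⇒ zSz ⇒ zzSzz ⇒ zzzSzzz ⇒ zzzlSlzzz ⇒ zzzllSllzzz ⇒ zzzllzSzllzzz ⇒ zzzllzzllzzz

S ⇒ zSz   [S -> z S z]
zSz ⇒ zzSzz   [S -> z S z]
zzSzz ⇒ zzzSzzz   [S -> z S z]
zzzSzzz ⇒ zzzlSlzzz   [S -> l S l]
zzzlSlzzz ⇒ zzzllSllzzz   [S -> l S l]
zzzllSllzzz ⇒ zzzllzSzllzzz   [S -> z S z]
zzzllzSzllzzz ⇒ zzzllzzllzzz   [S -> λ]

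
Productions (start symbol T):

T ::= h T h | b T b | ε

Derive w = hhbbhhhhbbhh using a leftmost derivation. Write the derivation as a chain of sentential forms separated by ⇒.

T ⇒ hTh   [T ::= h T h]
hTh ⇒ hhThh   [T ::= h T h]
hhThh ⇒ hhbTbhh   [T ::= b T b]
hhbTbhh ⇒ hhbbTbbhh   [T ::= b T b]
hhbbTbbhh ⇒ hhbbhThbbhh   [T ::= h T h]
hhbbhThbbhh ⇒ hhbbhhThhbbhh   [T ::= h T h]
hhbbhhThhbbhh ⇒ hhbbhhhhbbhh   [T ::= ε]

T ⇒ hTh ⇒ hhThh ⇒ hhbTbhh ⇒ hhbbTbbhh ⇒ hhbbhThbbhh ⇒ hhbbhhThhbbhh ⇒ hhbbhhhhbbhh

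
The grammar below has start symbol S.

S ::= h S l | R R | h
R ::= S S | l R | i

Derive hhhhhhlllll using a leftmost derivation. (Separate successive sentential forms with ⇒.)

S ⇒ hSl ⇒ hhSll ⇒ hhhSlll ⇒ hhhhSllll ⇒ hhhhhSlllll ⇒ hhhhhhlllll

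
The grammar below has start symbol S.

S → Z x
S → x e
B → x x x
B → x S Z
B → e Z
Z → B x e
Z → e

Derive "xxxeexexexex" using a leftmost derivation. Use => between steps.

S => Zx => Bxex => xSZxex => xZxZxex => xBxexZxex => xxSZxexZxex => xxxeZxexZxex => xxxeexexZxex => xxxeexexexex

S => Zx   [S → Z x]
Zx => Bxex   [Z → B x e]
Bxex => xSZxex   [B → x S Z]
xSZxex => xZxZxex   [S → Z x]
xZxZxex => xBxexZxex   [Z → B x e]
xBxexZxex => xxSZxexZxex   [B → x S Z]
xxSZxexZxex => xxxeZxexZxex   [S → x e]
xxxeZxexZxex => xxxeexexZxex   [Z → e]
xxxeexexZxex => xxxeexexexex   [Z → e]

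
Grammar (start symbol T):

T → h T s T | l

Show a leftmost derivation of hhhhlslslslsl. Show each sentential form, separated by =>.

T => hTsT   [T → h T s T]
hTsT => hhTsTsT   [T → h T s T]
hhTsTsT => hhhTsTsTsT   [T → h T s T]
hhhTsTsTsT => hhhhTsTsTsTsT   [T → h T s T]
hhhhTsTsTsTsT => hhhhlsTsTsTsT   [T → l]
hhhhlsTsTsTsT => hhhhlslsTsTsT   [T → l]
hhhhlslsTsTsT => hhhhlslslsTsT   [T → l]
hhhhlslslsTsT => hhhhlslslslsT   [T → l]
hhhhlslslslsT => hhhhlslslslsl   [T → l]

T=>hTsT=>hhTsTsT=>hhhTsTsTsT=>hhhhTsTsTsTsT=>hhhhlsTsTsTsT=>hhhhlslsTsTsT=>hhhhlslslsTsT=>hhhhlslslslsT=>hhhhlslslslsl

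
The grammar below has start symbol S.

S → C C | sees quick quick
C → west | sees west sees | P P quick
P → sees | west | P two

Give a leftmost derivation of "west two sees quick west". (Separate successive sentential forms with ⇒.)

S ⇒ C C ⇒ P P quick C ⇒ P two P quick C ⇒ west two P quick C ⇒ west two sees quick C ⇒ west two sees quick west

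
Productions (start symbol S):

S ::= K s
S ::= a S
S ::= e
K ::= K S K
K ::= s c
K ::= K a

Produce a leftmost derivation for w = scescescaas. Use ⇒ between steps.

S ⇒ Ks ⇒ Kas ⇒ Kaas ⇒ KSKaas ⇒ KSKSKaas ⇒ scSKSKaas ⇒ sceKSKaas ⇒ scescSKaas ⇒ scesceKaas ⇒ scescescaas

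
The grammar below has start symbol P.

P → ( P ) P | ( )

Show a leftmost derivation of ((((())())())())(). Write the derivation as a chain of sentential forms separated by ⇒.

P ⇒ (P)P ⇒ ((P)P)P ⇒ (((P)P)P)P ⇒ ((((P)P)P)P)P ⇒ ((((())P)P)P)P ⇒ ((((())())P)P)P ⇒ ((((())())())P)P ⇒ ((((())())())())P ⇒ ((((())())())())()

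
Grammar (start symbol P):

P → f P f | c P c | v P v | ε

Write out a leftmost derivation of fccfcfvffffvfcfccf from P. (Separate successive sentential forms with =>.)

P => fPf => fcPcf => fccPccf => fccfPfccf => fccfcPcfccf => fccfcfPfcfccf => fccfcfvPvfcfccf => fccfcfvfPfvfcfccf => fccfcfvffPffvfcfccf => fccfcfvffffvfcfccf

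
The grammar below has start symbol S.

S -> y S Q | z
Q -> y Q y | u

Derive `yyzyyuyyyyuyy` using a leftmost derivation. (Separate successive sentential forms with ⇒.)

S ⇒ ySQ ⇒ yySQQ ⇒ yyzQQ ⇒ yyzyQyQ ⇒ yyzyyQyyQ ⇒ yyzyyuyyQ ⇒ yyzyyuyyyQy ⇒ yyzyyuyyyyQyy ⇒ yyzyyuyyyyuyy

S ⇒ ySQ   [S -> y S Q]
ySQ ⇒ yySQQ   [S -> y S Q]
yySQQ ⇒ yyzQQ   [S -> z]
yyzQQ ⇒ yyzyQyQ   [Q -> y Q y]
yyzyQyQ ⇒ yyzyyQyyQ   [Q -> y Q y]
yyzyyQyyQ ⇒ yyzyyuyyQ   [Q -> u]
yyzyyuyyQ ⇒ yyzyyuyyyQy   [Q -> y Q y]
yyzyyuyyyQy ⇒ yyzyyuyyyyQyy   [Q -> y Q y]
yyzyyuyyyyQyy ⇒ yyzyyuyyyyuyy   [Q -> u]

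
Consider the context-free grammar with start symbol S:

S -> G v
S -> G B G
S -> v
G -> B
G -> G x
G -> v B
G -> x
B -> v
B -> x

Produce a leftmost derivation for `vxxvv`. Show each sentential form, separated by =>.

S => GBG => vBBG => vxBG => vxxG => vxxvB => vxxvv

S => GBG   [S -> G B G]
GBG => vBBG   [G -> v B]
vBBG => vxBG   [B -> x]
vxBG => vxxG   [B -> x]
vxxG => vxxvB   [G -> v B]
vxxvB => vxxvv   [B -> v]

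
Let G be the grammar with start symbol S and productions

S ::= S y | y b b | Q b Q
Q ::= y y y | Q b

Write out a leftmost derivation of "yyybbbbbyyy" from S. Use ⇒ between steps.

S⇒QbQ⇒QbbQ⇒QbbbQ⇒QbbbbQ⇒QbbbbbQ⇒yyybbbbbQ⇒yyybbbbbyyy

S ⇒ QbQ   [S ::= Q b Q]
QbQ ⇒ QbbQ   [Q ::= Q b]
QbbQ ⇒ QbbbQ   [Q ::= Q b]
QbbbQ ⇒ QbbbbQ   [Q ::= Q b]
QbbbbQ ⇒ QbbbbbQ   [Q ::= Q b]
QbbbbbQ ⇒ yyybbbbbQ   [Q ::= y y y]
yyybbbbbQ ⇒ yyybbbbbyyy   [Q ::= y y y]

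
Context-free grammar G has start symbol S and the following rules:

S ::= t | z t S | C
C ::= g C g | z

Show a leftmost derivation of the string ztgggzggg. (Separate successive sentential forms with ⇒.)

S ⇒ ztS ⇒ ztC ⇒ ztgCg ⇒ ztggCgg ⇒ ztgggCggg ⇒ ztgggzggg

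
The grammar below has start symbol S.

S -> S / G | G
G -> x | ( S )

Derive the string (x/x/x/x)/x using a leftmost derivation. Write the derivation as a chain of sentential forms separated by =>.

S=>S/G=>G/G=>(S)/G=>(S/G)/G=>(S/G/G)/G=>(S/G/G/G)/G=>(G/G/G/G)/G=>(x/G/G/G)/G=>(x/x/G/G)/G=>(x/x/x/G)/G=>(x/x/x/x)/G=>(x/x/x/x)/x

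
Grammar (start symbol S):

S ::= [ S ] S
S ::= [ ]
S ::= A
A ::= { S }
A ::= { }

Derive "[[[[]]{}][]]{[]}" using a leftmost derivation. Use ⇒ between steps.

S ⇒ [S]S   [S ::= [ S ] S]
[S]S ⇒ [[S]S]S   [S ::= [ S ] S]
[[S]S]S ⇒ [[[S]S]S]S   [S ::= [ S ] S]
[[[S]S]S]S ⇒ [[[[]]S]S]S   [S ::= [ ]]
[[[[]]S]S]S ⇒ [[[[]]A]S]S   [S ::= A]
[[[[]]A]S]S ⇒ [[[[]]{}]S]S   [A ::= { }]
[[[[]]{}]S]S ⇒ [[[[]]{}][]]S   [S ::= [ ]]
[[[[]]{}][]]S ⇒ [[[[]]{}][]]A   [S ::= A]
[[[[]]{}][]]A ⇒ [[[[]]{}][]]{S}   [A ::= { S }]
[[[[]]{}][]]{S} ⇒ [[[[]]{}][]]{[]}   [S ::= [ ]]

S ⇒ [S]S ⇒ [[S]S]S ⇒ [[[S]S]S]S ⇒ [[[[]]S]S]S ⇒ [[[[]]A]S]S ⇒ [[[[]]{}]S]S ⇒ [[[[]]{}][]]S ⇒ [[[[]]{}][]]A ⇒ [[[[]]{}][]]{S} ⇒ [[[[]]{}][]]{[]}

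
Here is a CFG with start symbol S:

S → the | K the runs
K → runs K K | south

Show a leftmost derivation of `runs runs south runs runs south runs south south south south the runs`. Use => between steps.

S => K the runs => runs K K the runs => runs runs K K K the runs => runs runs south K K the runs => runs runs south runs K K K the runs => runs runs south runs runs K K K K the runs => runs runs south runs runs south K K K the runs => runs runs south runs runs south runs K K K K the runs => runs runs south runs runs south runs south K K K the runs => runs runs south runs runs south runs south south K K the runs => runs runs south runs runs south runs south south south K the runs => runs runs south runs runs south runs south south south south the runs

S => K the runs   [S → K the runs]
K the runs => runs K K the runs   [K → runs K K]
runs K K the runs => runs runs K K K the runs   [K → runs K K]
runs runs K K K the runs => runs runs south K K the runs   [K → south]
runs runs south K K the runs => runs runs south runs K K K the runs   [K → runs K K]
runs runs south runs K K K the runs => runs runs south runs runs K K K K the runs   [K → runs K K]
runs runs south runs runs K K K K the runs => runs runs south runs runs south K K K the runs   [K → south]
runs runs south runs runs south K K K the runs => runs runs south runs runs south runs K K K K the runs   [K → runs K K]
runs runs south runs runs south runs K K K K the runs => runs runs south runs runs south runs south K K K the runs   [K → south]
runs runs south runs runs south runs south K K K the runs => runs runs south runs runs south runs south south K K the runs   [K → south]
runs runs south runs runs south runs south south K K the runs => runs runs south runs runs south runs south south south K the runs   [K → south]
runs runs south runs runs south runs south south south K the runs => runs runs south runs runs south runs south south south south the runs   [K → south]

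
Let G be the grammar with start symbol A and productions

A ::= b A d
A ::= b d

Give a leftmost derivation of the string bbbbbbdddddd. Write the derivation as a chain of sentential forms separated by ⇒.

A⇒bAd⇒bbAdd⇒bbbAddd⇒bbbbAdddd⇒bbbbbAddddd⇒bbbbbbdddddd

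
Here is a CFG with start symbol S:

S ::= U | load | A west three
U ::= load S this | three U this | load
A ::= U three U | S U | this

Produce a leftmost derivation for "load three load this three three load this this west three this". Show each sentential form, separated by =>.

S => U   [S ::= U]
U => load S this   [U ::= load S this]
load S this => load A west three this   [S ::= A west three]
load A west three this => load S U west three this   [A ::= S U]
load S U west three this => load U U west three this   [S ::= U]
load U U west three this => load three U this U west three this   [U ::= three U this]
load three U this U west three this => load three load this U west three this   [U ::= load]
load three load this U west three this => load three load this three U this west three this   [U ::= three U this]
load three load this three U this west three this => load three load this three three U this this west three this   [U ::= three U this]
load three load this three three U this this west three this => load three load this three three load this this west three this   [U ::= load]

S => U => load S this => load A west three this => load S U west three this => load U U west three this => load three U this U west three this => load three load this U west three this => load three load this three U this west three this => load three load this three three U this this west three this => load three load this three three load this this west three this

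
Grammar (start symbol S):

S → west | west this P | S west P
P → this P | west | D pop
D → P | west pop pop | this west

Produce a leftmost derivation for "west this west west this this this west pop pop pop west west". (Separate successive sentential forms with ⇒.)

S ⇒ S west P ⇒ S west P west P ⇒ west this P west P west P ⇒ west this west west P west P ⇒ west this west west this P west P ⇒ west this west west this this P west P ⇒ west this west west this this this P west P ⇒ west this west west this this this D pop west P ⇒ west this west west this this this west pop pop pop west P ⇒ west this west west this this this west pop pop pop west west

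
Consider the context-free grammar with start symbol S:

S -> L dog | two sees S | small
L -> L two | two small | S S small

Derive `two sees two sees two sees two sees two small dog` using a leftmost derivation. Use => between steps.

S => two sees S   [S -> two sees S]
two sees S => two sees two sees S   [S -> two sees S]
two sees two sees S => two sees two sees two sees S   [S -> two sees S]
two sees two sees two sees S => two sees two sees two sees two sees S   [S -> two sees S]
two sees two sees two sees two sees S => two sees two sees two sees two sees L dog   [S -> L dog]
two sees two sees two sees two sees L dog => two sees two sees two sees two sees two small dog   [L -> two small]

S => two sees S => two sees two sees S => two sees two sees two sees S => two sees two sees two sees two sees S => two sees two sees two sees two sees L dog => two sees two sees two sees two sees two small dog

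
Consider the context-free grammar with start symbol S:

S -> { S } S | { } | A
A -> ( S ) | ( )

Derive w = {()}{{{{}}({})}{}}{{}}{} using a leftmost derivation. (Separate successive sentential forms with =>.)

S => {S}S => {A}S => {()}S => {()}{S}S => {()}{{S}S}S => {()}{{{S}S}S}S => {()}{{{{}}S}S}S => {()}{{{{}}A}S}S => {()}{{{{}}(S)}S}S => {()}{{{{}}({})}S}S => {()}{{{{}}({})}{}}S => {()}{{{{}}({})}{}}{S}S => {()}{{{{}}({})}{}}{{}}S => {()}{{{{}}({})}{}}{{}}{}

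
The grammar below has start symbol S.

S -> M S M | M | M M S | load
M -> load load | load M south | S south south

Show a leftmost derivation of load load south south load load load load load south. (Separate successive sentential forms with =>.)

S => M S M => S south south S M => M south south S M => load load south south S M => load load south south M M => load load south south load load M => load load south south load load load M south => load load south south load load load load load south

S => M S M   [S -> M S M]
M S M => S south south S M   [M -> S south south]
S south south S M => M south south S M   [S -> M]
M south south S M => load load south south S M   [M -> load load]
load load south south S M => load load south south M M   [S -> M]
load load south south M M => load load south south load load M   [M -> load load]
load load south south load load M => load load south south load load load M south   [M -> load M south]
load load south south load load load M south => load load south south load load load load load south   [M -> load load]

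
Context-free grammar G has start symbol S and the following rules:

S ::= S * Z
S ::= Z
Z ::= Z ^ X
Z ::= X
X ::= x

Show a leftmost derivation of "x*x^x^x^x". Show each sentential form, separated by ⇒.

S ⇒ S*Z ⇒ Z*Z ⇒ X*Z ⇒ x*Z ⇒ x*Z^X ⇒ x*Z^X^X ⇒ x*Z^X^X^X ⇒ x*X^X^X^X ⇒ x*x^X^X^X ⇒ x*x^x^X^X ⇒ x*x^x^x^X ⇒ x*x^x^x^x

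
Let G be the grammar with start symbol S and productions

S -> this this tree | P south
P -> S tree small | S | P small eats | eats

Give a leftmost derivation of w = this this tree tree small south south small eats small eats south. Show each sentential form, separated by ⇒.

S ⇒ P south ⇒ P small eats south ⇒ P small eats small eats south ⇒ S small eats small eats south ⇒ P south small eats small eats south ⇒ S south small eats small eats south ⇒ P south south small eats small eats south ⇒ S tree small south south small eats small eats south ⇒ this this tree tree small south south small eats small eats south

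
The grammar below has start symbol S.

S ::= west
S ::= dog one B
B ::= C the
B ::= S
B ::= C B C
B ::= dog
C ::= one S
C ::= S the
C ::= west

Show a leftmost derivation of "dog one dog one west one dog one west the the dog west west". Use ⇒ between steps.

S ⇒ dog one B ⇒ dog one S ⇒ dog one dog one B ⇒ dog one dog one C B C ⇒ dog one dog one west B C ⇒ dog one dog one west C B C C ⇒ dog one dog one west one S B C C ⇒ dog one dog one west one dog one B B C C ⇒ dog one dog one west one dog one C the B C C ⇒ dog one dog one west one dog one S the the B C C ⇒ dog one dog one west one dog one west the the B C C ⇒ dog one dog one west one dog one west the the dog C C ⇒ dog one dog one west one dog one west the the dog west C ⇒ dog one dog one west one dog one west the the dog west west

S ⇒ dog one B   [S ::= dog one B]
dog one B ⇒ dog one S   [B ::= S]
dog one S ⇒ dog one dog one B   [S ::= dog one B]
dog one dog one B ⇒ dog one dog one C B C   [B ::= C B C]
dog one dog one C B C ⇒ dog one dog one west B C   [C ::= west]
dog one dog one west B C ⇒ dog one dog one west C B C C   [B ::= C B C]
dog one dog one west C B C C ⇒ dog one dog one west one S B C C   [C ::= one S]
dog one dog one west one S B C C ⇒ dog one dog one west one dog one B B C C   [S ::= dog one B]
dog one dog one west one dog one B B C C ⇒ dog one dog one west one dog one C the B C C   [B ::= C the]
dog one dog one west one dog one C the B C C ⇒ dog one dog one west one dog one S the the B C C   [C ::= S the]
dog one dog one west one dog one S the the B C C ⇒ dog one dog one west one dog one west the the B C C   [S ::= west]
dog one dog one west one dog one west the the B C C ⇒ dog one dog one west one dog one west the the dog C C   [B ::= dog]
dog one dog one west one dog one west the the dog C C ⇒ dog one dog one west one dog one west the the dog west C   [C ::= west]
dog one dog one west one dog one west the the dog west C ⇒ dog one dog one west one dog one west the the dog west west   [C ::= west]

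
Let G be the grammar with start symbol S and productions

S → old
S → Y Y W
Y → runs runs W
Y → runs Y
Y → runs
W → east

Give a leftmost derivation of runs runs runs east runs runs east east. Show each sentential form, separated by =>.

S => Y Y W => runs Y Y W => runs runs runs W Y W => runs runs runs east Y W => runs runs runs east runs runs W W => runs runs runs east runs runs east W => runs runs runs east runs runs east east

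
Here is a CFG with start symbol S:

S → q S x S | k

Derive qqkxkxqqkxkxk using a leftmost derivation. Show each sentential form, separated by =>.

S=>qSxS=>qqSxSxS=>qqkxSxS=>qqkxkxS=>qqkxkxqSxS=>qqkxkxqqSxSxS=>qqkxkxqqkxSxS=>qqkxkxqqkxkxS=>qqkxkxqqkxkxk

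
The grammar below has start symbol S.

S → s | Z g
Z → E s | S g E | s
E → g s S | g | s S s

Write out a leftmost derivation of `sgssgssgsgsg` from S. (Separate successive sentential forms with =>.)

S => Zg   [S → Z g]
Zg => SgEg   [Z → S g E]
SgEg => sgEg   [S → s]
sgEg => sgsSsg   [E → s S s]
sgsSsg => sgsZgsg   [S → Z g]
sgsZgsg => sgsSgEgsg   [Z → S g E]
sgsSgEgsg => sgssgEgsg   [S → s]
sgssgEgsg => sgssgsSsgsg   [E → s S s]
sgssgsSsgsg => sgssgsZgsgsg   [S → Z g]
sgssgsZgsgsg => sgssgssgsgsg   [Z → s]

S => Zg => SgEg => sgEg => sgsSsg => sgsZgsg => sgsSgEgsg => sgssgEgsg => sgssgsSsgsg => sgssgsZgsgsg => sgssgssgsgsg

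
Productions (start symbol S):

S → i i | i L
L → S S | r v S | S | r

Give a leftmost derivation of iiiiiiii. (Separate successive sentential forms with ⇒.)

S⇒iL⇒iSS⇒iiiS⇒iiiiL⇒iiiiSS⇒iiiiiiS⇒iiiiiiii

S ⇒ iL   [S → i L]
iL ⇒ iSS   [L → S S]
iSS ⇒ iiiS   [S → i i]
iiiS ⇒ iiiiL   [S → i L]
iiiiL ⇒ iiiiSS   [L → S S]
iiiiSS ⇒ iiiiiiS   [S → i i]
iiiiiiS ⇒ iiiiiiii   [S → i i]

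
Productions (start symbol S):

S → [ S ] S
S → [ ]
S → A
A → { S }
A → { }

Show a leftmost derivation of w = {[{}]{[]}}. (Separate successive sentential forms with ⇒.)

S⇒A⇒{S}⇒{[S]S}⇒{[A]S}⇒{[{}]S}⇒{[{}]A}⇒{[{}]{S}}⇒{[{}]{[]}}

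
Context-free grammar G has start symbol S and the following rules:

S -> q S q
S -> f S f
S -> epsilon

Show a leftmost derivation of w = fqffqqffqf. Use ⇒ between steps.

S ⇒ fSf   [S -> f S f]
fSf ⇒ fqSqf   [S -> q S q]
fqSqf ⇒ fqfSfqf   [S -> f S f]
fqfSfqf ⇒ fqffSffqf   [S -> f S f]
fqffSffqf ⇒ fqffqSqffqf   [S -> q S q]
fqffqSqffqf ⇒ fqffqqffqf   [S -> epsilon]

S ⇒ fSf ⇒ fqSqf ⇒ fqfSfqf ⇒ fqffSffqf ⇒ fqffqSqffqf ⇒ fqffqqffqf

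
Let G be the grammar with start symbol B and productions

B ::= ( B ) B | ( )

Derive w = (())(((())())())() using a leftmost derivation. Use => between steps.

B => (B)B => (())B => (())(B)B => (())((B)B)B => (())(((B)B)B)B => (())(((())B)B)B => (())(((())())B)B => (())(((())())())B => (())(((())())())()

B => (B)B   [B ::= ( B ) B]
(B)B => (())B   [B ::= ( )]
(())B => (())(B)B   [B ::= ( B ) B]
(())(B)B => (())((B)B)B   [B ::= ( B ) B]
(())((B)B)B => (())(((B)B)B)B   [B ::= ( B ) B]
(())(((B)B)B)B => (())(((())B)B)B   [B ::= ( )]
(())(((())B)B)B => (())(((())())B)B   [B ::= ( )]
(())(((())())B)B => (())(((())())())B   [B ::= ( )]
(())(((())())())B => (())(((())())())()   [B ::= ( )]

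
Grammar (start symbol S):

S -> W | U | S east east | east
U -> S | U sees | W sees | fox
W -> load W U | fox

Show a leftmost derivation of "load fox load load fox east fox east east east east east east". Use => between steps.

S => S east east   [S -> S east east]
S east east => S east east east east   [S -> S east east]
S east east east east => W east east east east   [S -> W]
W east east east east => load W U east east east east   [W -> load W U]
load W U east east east east => load fox U east east east east   [W -> fox]
load fox U east east east east => load fox S east east east east   [U -> S]
load fox S east east east east => load fox S east east east east east east   [S -> S east east]
load fox S east east east east east east => load fox W east east east east east east   [S -> W]
load fox W east east east east east east => load fox load W U east east east east east east   [W -> load W U]
load fox load W U east east east east east east => load fox load load W U U east east east east east east   [W -> load W U]
load fox load load W U U east east east east east east => load fox load load fox U U east east east east east east   [W -> fox]
load fox load load fox U U east east east east east east => load fox load load fox S U east east east east east east   [U -> S]
load fox load load fox S U east east east east east east => load fox load load fox east U east east east east east east   [S -> east]
load fox load load fox east U east east east east east east => load fox load load fox east fox east east east east east east   [U -> fox]

S => S east east => S east east east east => W east east east east => load W U east east east east => load fox U east east east east => load fox S east east east east => load fox S east east east east east east => load fox W east east east east east east => load fox load W U east east east east east east => load fox load load W U U east east east east east east => load fox load load fox U U east east east east east east => load fox load load fox S U east east east east east east => load fox load load fox east U east east east east east east => load fox load load fox east fox east east east east east east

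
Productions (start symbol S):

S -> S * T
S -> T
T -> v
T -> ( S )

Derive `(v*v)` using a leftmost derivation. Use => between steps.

S => T   [S -> T]
T => (S)   [T -> ( S )]
(S) => (S*T)   [S -> S * T]
(S*T) => (T*T)   [S -> T]
(T*T) => (v*T)   [T -> v]
(v*T) => (v*v)   [T -> v]

S => T => (S) => (S*T) => (T*T) => (v*T) => (v*v)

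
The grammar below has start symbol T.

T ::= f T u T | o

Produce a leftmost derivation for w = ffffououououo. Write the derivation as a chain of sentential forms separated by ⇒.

T ⇒ fTuT   [T ::= f T u T]
fTuT ⇒ ffTuTuT   [T ::= f T u T]
ffTuTuT ⇒ fffTuTuTuT   [T ::= f T u T]
fffTuTuTuT ⇒ ffffTuTuTuTuT   [T ::= f T u T]
ffffTuTuTuTuT ⇒ ffffouTuTuTuT   [T ::= o]
ffffouTuTuTuT ⇒ ffffououTuTuT   [T ::= o]
ffffououTuTuT ⇒ ffffouououTuT   [T ::= o]
ffffouououTuT ⇒ ffffououououT   [T ::= o]
ffffououououT ⇒ ffffououououo   [T ::= o]

T⇒fTuT⇒ffTuTuT⇒fffTuTuTuT⇒ffffTuTuTuTuT⇒ffffouTuTuTuT⇒ffffououTuTuT⇒ffffouououTuT⇒ffffououououT⇒ffffououououo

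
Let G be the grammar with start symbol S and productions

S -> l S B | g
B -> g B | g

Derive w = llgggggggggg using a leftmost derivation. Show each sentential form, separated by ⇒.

S ⇒ lSB   [S -> l S B]
lSB ⇒ llSBB   [S -> l S B]
llSBB ⇒ llgBB   [S -> g]
llgBB ⇒ llggBB   [B -> g B]
llggBB ⇒ llgggBB   [B -> g B]
llgggBB ⇒ llggggBB   [B -> g B]
llggggBB ⇒ llgggggBB   [B -> g B]
llgggggBB ⇒ llggggggBB   [B -> g B]
llggggggBB ⇒ llgggggggBB   [B -> g B]
llgggggggBB ⇒ llggggggggBB   [B -> g B]
llggggggggBB ⇒ llgggggggggB   [B -> g]
llgggggggggB ⇒ llgggggggggg   [B -> g]

S ⇒ lSB ⇒ llSBB ⇒ llgBB ⇒ llggBB ⇒ llgggBB ⇒ llggggBB ⇒ llgggggBB ⇒ llggggggBB ⇒ llgggggggBB ⇒ llggggggggBB ⇒ llgggggggggB ⇒ llgggggggggg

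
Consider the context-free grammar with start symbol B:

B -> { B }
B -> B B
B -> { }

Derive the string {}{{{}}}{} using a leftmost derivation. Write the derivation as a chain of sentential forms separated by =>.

B => BB => {}B => {}BB => {}{B}B => {}{{B}}B => {}{{{}}}B => {}{{{}}}{}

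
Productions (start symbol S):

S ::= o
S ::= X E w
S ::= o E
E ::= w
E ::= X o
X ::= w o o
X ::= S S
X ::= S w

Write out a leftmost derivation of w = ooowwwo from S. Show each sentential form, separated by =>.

S => oE => oXo => oSSo => ooSo => ooXEwo => ooSwEwo => ooowEwo => ooowwwo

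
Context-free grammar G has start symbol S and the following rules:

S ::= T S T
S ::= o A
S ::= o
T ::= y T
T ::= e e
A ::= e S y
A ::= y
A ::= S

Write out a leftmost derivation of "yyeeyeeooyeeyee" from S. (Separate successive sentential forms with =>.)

S=>TST=>yTST=>yyTST=>yyeeST=>yyeeTSTT=>yyeeyTSTT=>yyeeyeeSTT=>yyeeyeeoATT=>yyeeyeeoSTT=>yyeeyeeooTT=>yyeeyeeooyTT=>yyeeyeeooyeeT=>yyeeyeeooyeeyT=>yyeeyeeooyeeyee

S => TST   [S ::= T S T]
TST => yTST   [T ::= y T]
yTST => yyTST   [T ::= y T]
yyTST => yyeeST   [T ::= e e]
yyeeST => yyeeTSTT   [S ::= T S T]
yyeeTSTT => yyeeyTSTT   [T ::= y T]
yyeeyTSTT => yyeeyeeSTT   [T ::= e e]
yyeeyeeSTT => yyeeyeeoATT   [S ::= o A]
yyeeyeeoATT => yyeeyeeoSTT   [A ::= S]
yyeeyeeoSTT => yyeeyeeooTT   [S ::= o]
yyeeyeeooTT => yyeeyeeooyTT   [T ::= y T]
yyeeyeeooyTT => yyeeyeeooyeeT   [T ::= e e]
yyeeyeeooyeeT => yyeeyeeooyeeyT   [T ::= y T]
yyeeyeeooyeeyT => yyeeyeeooyeeyee   [T ::= e e]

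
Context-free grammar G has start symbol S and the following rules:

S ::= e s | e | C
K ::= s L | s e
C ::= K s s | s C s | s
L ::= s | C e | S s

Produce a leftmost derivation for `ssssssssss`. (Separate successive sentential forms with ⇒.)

S⇒C⇒sCs⇒sKsss⇒ssLsss⇒ssSssss⇒ssCssss⇒ssKssssss⇒sssLssssss⇒ssssssssss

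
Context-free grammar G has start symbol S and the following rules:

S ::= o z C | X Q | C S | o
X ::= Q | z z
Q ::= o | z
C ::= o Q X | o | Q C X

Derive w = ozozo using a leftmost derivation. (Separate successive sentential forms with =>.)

S => CS => oQXS => ozXS => ozQS => ozoS => ozoXQ => ozoQQ => ozozQ => ozozo

S => CS   [S ::= C S]
CS => oQXS   [C ::= o Q X]
oQXS => ozXS   [Q ::= z]
ozXS => ozQS   [X ::= Q]
ozQS => ozoS   [Q ::= o]
ozoS => ozoXQ   [S ::= X Q]
ozoXQ => ozoQQ   [X ::= Q]
ozoQQ => ozozQ   [Q ::= z]
ozozQ => ozozo   [Q ::= o]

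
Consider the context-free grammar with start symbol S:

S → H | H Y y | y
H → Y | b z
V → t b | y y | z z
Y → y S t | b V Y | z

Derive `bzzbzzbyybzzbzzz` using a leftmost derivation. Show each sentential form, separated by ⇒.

S ⇒ H   [S → H]
H ⇒ Y   [H → Y]
Y ⇒ bVY   [Y → b V Y]
bVY ⇒ bzzY   [V → z z]
bzzY ⇒ bzzbVY   [Y → b V Y]
bzzbVY ⇒ bzzbzzY   [V → z z]
bzzbzzY ⇒ bzzbzzbVY   [Y → b V Y]
bzzbzzbVY ⇒ bzzbzzbyyY   [V → y y]
bzzbzzbyyY ⇒ bzzbzzbyybVY   [Y → b V Y]
bzzbzzbyybVY ⇒ bzzbzzbyybzzY   [V → z z]
bzzbzzbyybzzY ⇒ bzzbzzbyybzzbVY   [Y → b V Y]
bzzbzzbyybzzbVY ⇒ bzzbzzbyybzzbzzY   [V → z z]
bzzbzzbyybzzbzzY ⇒ bzzbzzbyybzzbzzz   [Y → z]

S ⇒ H ⇒ Y ⇒ bVY ⇒ bzzY ⇒ bzzbVY ⇒ bzzbzzY ⇒ bzzbzzbVY ⇒ bzzbzzbyyY ⇒ bzzbzzbyybVY ⇒ bzzbzzbyybzzY ⇒ bzzbzzbyybzzbVY ⇒ bzzbzzbyybzzbzzY ⇒ bzzbzzbyybzzbzzz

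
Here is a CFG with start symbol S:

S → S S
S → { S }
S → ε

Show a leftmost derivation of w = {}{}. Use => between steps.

S => SS   [S → S S]
SS => {S}S   [S → { S }]
{S}S => {}S   [S → ε]
{}S => {}SS   [S → S S]
{}SS => {}SSS   [S → S S]
{}SSS => {}{S}SS   [S → { S }]
{}{S}SS => {}{}SS   [S → ε]
{}{}SS => {}{}S   [S → ε]
{}{}S => {}{}   [S → ε]

S => SS => {S}S => {}S => {}SS => {}SSS => {}{S}SS => {}{}SS => {}{}S => {}{}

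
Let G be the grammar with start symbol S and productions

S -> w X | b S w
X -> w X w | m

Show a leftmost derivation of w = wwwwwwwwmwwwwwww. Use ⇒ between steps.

S ⇒ wX ⇒ wwXw ⇒ wwwXww ⇒ wwwwXwww ⇒ wwwwwXwwww ⇒ wwwwwwXwwwww ⇒ wwwwwwwXwwwwww ⇒ wwwwwwwwXwwwwwww ⇒ wwwwwwwwmwwwwwww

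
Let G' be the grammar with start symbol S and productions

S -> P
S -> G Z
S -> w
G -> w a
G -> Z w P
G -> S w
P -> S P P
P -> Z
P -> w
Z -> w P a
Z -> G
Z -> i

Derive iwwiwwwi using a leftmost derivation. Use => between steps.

S => GZ => SwZ => PwZ => SPPwZ => GZPPwZ => ZwPZPPwZ => iwPZPPwZ => iwwZPPwZ => iwwiPPwZ => iwwiwPwZ => iwwiwwwZ => iwwiwwwi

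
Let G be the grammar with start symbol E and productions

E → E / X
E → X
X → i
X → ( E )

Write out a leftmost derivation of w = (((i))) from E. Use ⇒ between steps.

E ⇒ X   [E → X]
X ⇒ (E)   [X → ( E )]
(E) ⇒ (X)   [E → X]
(X) ⇒ ((E))   [X → ( E )]
((E)) ⇒ ((X))   [E → X]
((X)) ⇒ (((E)))   [X → ( E )]
(((E))) ⇒ (((X)))   [E → X]
(((X))) ⇒ (((i)))   [X → i]

E ⇒ X ⇒ (E) ⇒ (X) ⇒ ((E)) ⇒ ((X)) ⇒ (((E))) ⇒ (((X))) ⇒ (((i)))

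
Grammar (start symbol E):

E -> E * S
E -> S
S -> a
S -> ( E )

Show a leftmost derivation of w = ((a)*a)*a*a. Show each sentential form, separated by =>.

E => E*S   [E -> E * S]
E*S => E*S*S   [E -> E * S]
E*S*S => S*S*S   [E -> S]
S*S*S => (E)*S*S   [S -> ( E )]
(E)*S*S => (E*S)*S*S   [E -> E * S]
(E*S)*S*S => (S*S)*S*S   [E -> S]
(S*S)*S*S => ((E)*S)*S*S   [S -> ( E )]
((E)*S)*S*S => ((S)*S)*S*S   [E -> S]
((S)*S)*S*S => ((a)*S)*S*S   [S -> a]
((a)*S)*S*S => ((a)*a)*S*S   [S -> a]
((a)*a)*S*S => ((a)*a)*a*S   [S -> a]
((a)*a)*a*S => ((a)*a)*a*a   [S -> a]

E=>E*S=>E*S*S=>S*S*S=>(E)*S*S=>(E*S)*S*S=>(S*S)*S*S=>((E)*S)*S*S=>((S)*S)*S*S=>((a)*S)*S*S=>((a)*a)*S*S=>((a)*a)*a*S=>((a)*a)*a*a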